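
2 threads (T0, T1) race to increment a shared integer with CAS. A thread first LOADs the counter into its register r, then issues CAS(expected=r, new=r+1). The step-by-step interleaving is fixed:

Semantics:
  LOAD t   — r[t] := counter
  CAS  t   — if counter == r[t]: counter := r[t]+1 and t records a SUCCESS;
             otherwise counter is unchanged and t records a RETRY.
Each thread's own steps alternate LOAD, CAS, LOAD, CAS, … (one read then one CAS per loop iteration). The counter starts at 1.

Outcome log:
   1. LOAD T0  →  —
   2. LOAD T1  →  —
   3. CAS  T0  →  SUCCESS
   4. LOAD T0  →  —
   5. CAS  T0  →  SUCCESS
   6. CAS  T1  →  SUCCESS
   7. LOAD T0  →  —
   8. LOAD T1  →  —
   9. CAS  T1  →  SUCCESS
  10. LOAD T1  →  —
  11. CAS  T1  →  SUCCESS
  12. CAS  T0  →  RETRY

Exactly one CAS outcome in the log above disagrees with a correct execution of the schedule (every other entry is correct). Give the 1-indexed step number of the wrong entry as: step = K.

step = 6

Re-executing:
T0 LOAD — after: cnt=1, r=1 — load
T1 LOAD — after: cnt=1, r=1 — load
T0 CAS — after: cnt=2, r=1 — ok
T0 LOAD — after: cnt=2, r=2 — load
T0 CAS — after: cnt=3, r=2 — ok
T1 CAS — after: cnt=3, r=1 — retry
T0 LOAD — after: cnt=3, r=3 — load
T1 LOAD — after: cnt=3, r=3 — load
T1 CAS — after: cnt=4, r=3 — ok
T1 LOAD — after: cnt=4, r=4 — load
T1 CAS — after: cnt=5, r=4 — ok
T0 CAS — after: cnt=5, r=3 — retry
Log disagrees first at step 6.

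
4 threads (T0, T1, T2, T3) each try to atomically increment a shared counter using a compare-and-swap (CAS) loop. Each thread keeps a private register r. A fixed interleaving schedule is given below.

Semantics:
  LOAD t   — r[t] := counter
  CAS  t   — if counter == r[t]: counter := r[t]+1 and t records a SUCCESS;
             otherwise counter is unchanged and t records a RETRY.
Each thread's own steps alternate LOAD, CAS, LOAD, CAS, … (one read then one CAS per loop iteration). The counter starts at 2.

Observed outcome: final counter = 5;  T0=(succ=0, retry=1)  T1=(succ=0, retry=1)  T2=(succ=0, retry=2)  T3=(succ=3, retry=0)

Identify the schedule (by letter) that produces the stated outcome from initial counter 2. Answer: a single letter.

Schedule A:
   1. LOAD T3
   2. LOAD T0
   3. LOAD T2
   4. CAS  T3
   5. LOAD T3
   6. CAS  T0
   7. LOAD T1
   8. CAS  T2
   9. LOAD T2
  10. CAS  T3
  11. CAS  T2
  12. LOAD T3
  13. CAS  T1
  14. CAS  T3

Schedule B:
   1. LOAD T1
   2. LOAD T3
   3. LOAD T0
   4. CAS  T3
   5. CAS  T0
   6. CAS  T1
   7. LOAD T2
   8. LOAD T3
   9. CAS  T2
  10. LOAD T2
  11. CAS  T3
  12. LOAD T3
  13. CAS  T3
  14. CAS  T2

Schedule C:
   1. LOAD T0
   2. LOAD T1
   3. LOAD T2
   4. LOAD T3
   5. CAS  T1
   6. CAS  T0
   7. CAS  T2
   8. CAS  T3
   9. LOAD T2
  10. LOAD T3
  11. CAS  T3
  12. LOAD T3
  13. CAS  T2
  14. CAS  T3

A

Tracing schedule A:
[1] T3.load  rd  (counter 2, T3.r 2)
[2] T0.load  rd  (counter 2, T0.r 2)
[3] T2.load  rd  (counter 2, T2.r 2)
[4] T3.cas  hit  (counter 3, T3.r 2)
[5] T3.load  rd  (counter 3, T3.r 3)
[6] T0.cas  miss  (counter 3, T0.r 2)
[7] T1.load  rd  (counter 3, T1.r 3)
[8] T2.cas  miss  (counter 3, T2.r 2)
[9] T2.load  rd  (counter 3, T2.r 3)
[10] T3.cas  hit  (counter 4, T3.r 3)
[11] T2.cas  miss  (counter 4, T2.r 3)
[12] T3.load  rd  (counter 4, T3.r 4)
[13] T1.cas  miss  (counter 4, T1.r 3)
[14] T3.cas  hit  (counter 5, T3.r 4)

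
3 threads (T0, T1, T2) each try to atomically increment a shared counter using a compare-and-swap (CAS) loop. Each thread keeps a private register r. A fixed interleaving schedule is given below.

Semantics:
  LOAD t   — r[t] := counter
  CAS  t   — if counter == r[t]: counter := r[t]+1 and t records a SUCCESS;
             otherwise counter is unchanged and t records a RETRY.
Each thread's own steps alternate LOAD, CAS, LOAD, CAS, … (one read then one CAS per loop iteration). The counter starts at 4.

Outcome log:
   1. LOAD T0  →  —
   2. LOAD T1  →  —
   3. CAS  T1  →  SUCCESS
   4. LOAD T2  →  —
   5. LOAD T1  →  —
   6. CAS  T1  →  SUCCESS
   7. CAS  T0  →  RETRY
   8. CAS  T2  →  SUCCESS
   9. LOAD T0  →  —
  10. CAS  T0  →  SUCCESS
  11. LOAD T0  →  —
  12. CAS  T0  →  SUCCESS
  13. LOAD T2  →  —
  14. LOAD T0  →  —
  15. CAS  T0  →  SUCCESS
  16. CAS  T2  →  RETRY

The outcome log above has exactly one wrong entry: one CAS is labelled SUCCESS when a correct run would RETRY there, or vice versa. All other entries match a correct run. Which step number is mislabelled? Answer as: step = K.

step = 8

Re-executing:
1. LOAD T0 → mem=4 r[T0]=4 [LOAD]
2. LOAD T1 → mem=4 r[T1]=4 [LOAD]
3. CAS T1 → mem=5 r[T1]=4 [OK]
4. LOAD T2 → mem=5 r[T2]=5 [LOAD]
5. LOAD T1 → mem=5 r[T1]=5 [LOAD]
6. CAS T1 → mem=6 r[T1]=5 [OK]
7. CAS T0 → mem=6 r[T0]=4 [RETRY]
8. CAS T2 → mem=6 r[T2]=5 [RETRY]
9. LOAD T0 → mem=6 r[T0]=6 [LOAD]
10. CAS T0 → mem=7 r[T0]=6 [OK]
11. LOAD T0 → mem=7 r[T0]=7 [LOAD]
12. CAS T0 → mem=8 r[T0]=7 [OK]
13. LOAD T2 → mem=8 r[T2]=8 [LOAD]
14. LOAD T0 → mem=8 r[T0]=8 [LOAD]
15. CAS T0 → mem=9 r[T0]=8 [OK]
16. CAS T2 → mem=9 r[T2]=8 [RETRY]
Flip is step 8.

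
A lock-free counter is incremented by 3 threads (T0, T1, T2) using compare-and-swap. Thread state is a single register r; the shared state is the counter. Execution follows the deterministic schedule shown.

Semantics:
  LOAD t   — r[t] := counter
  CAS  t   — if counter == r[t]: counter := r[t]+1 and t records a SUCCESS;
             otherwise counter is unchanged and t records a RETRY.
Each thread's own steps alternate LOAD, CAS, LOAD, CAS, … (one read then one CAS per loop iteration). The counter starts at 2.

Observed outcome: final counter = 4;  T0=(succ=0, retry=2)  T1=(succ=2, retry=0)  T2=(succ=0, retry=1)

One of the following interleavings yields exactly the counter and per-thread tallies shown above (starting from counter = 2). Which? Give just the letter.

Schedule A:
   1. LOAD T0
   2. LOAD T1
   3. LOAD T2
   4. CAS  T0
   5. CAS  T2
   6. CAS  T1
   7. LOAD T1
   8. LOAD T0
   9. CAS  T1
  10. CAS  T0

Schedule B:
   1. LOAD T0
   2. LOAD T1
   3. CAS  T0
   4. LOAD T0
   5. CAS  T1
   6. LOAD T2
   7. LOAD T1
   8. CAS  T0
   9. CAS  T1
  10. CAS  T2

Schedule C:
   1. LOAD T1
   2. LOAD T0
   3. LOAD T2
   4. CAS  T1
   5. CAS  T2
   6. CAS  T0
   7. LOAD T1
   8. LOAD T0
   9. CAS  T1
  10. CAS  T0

Run C:
[1] T1.load  rd  (counter 2, T1.r 2)
[2] T0.load  rd  (counter 2, T0.r 2)
[3] T2.load  rd  (counter 2, T2.r 2)
[4] T1.cas  hit  (counter 3, T1.r 2)
[5] T2.cas  miss  (counter 3, T2.r 2)
[6] T0.cas  miss  (counter 3, T0.r 2)
[7] T1.load  rd  (counter 3, T1.r 3)
[8] T0.load  rd  (counter 3, T0.r 3)
[9] T1.cas  hit  (counter 4, T1.r 3)
[10] T0.cas  miss  (counter 4, T0.r 3)

C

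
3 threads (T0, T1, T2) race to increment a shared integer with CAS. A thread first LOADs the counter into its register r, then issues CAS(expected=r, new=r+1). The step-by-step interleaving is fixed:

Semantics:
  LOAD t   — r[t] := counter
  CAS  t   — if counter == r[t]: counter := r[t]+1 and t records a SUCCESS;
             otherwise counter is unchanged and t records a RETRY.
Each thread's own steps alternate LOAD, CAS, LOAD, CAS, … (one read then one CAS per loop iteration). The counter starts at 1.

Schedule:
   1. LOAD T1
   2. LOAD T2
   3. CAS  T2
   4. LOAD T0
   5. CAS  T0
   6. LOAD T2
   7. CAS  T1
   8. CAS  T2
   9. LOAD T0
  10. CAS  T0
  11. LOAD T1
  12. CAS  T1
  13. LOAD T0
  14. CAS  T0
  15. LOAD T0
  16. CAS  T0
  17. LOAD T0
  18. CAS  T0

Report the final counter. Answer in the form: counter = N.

[1] T1.load  rd  (counter 1, T1.r 1)
[2] T2.load  rd  (counter 1, T2.r 1)
[3] T2.cas  hit  (counter 2, T2.r 1)
[4] T0.load  rd  (counter 2, T0.r 2)
[5] T0.cas  hit  (counter 3, T0.r 2)
[6] T2.load  rd  (counter 3, T2.r 3)
[7] T1.cas  miss  (counter 3, T1.r 1)
[8] T2.cas  hit  (counter 4, T2.r 3)
[9] T0.load  rd  (counter 4, T0.r 4)
[10] T0.cas  hit  (counter 5, T0.r 4)
[11] T1.load  rd  (counter 5, T1.r 5)
[12] T1.cas  hit  (counter 6, T1.r 5)
[13] T0.load  rd  (counter 6, T0.r 6)
[14] T0.cas  hit  (counter 7, T0.r 6)
[15] T0.load  rd  (counter 7, T0.r 7)
[16] T0.cas  hit  (counter 8, T0.r 7)
[17] T0.load  rd  (counter 8, T0.r 8)
[18] T0.cas  hit  (counter 9, T0.r 8)

counter = 9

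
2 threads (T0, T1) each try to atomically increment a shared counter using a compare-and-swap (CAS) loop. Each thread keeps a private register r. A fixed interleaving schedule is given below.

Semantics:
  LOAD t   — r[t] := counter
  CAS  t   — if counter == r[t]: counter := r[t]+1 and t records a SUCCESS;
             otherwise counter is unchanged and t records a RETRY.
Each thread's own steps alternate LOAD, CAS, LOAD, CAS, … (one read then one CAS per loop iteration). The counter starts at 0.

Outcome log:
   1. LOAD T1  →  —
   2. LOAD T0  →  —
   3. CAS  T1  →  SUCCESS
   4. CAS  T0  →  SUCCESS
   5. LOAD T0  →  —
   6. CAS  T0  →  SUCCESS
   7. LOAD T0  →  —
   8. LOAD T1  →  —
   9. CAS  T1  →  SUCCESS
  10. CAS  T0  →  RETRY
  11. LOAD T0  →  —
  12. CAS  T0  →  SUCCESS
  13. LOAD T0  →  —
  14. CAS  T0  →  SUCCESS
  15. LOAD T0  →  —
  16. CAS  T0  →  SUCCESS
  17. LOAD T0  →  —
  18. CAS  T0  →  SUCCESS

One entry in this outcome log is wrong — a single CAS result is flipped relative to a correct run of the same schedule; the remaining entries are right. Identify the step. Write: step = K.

step = 4

Reference trace:
   1) LOAD T1:  M=0  r_T1=0
   2) LOAD T0:  M=0  r_T0=0
   3) CAS  T1:  M=1  r_T1=0 ✓
   4) CAS  T0:  M=1  r_T0=0 ✗
   5) LOAD T0:  M=1  r_T0=1
   6) CAS  T0:  M=2  r_T0=1 ✓
   7) LOAD T0:  M=2  r_T0=2
   8) LOAD T1:  M=2  r_T1=2
   9) CAS  T1:  M=3  r_T1=2 ✓
  10) CAS  T0:  M=3  r_T0=2 ✗
  11) LOAD T0:  M=3  r_T0=3
  12) CAS  T0:  M=4  r_T0=3 ✓
  13) LOAD T0:  M=4  r_T0=4
  14) CAS  T0:  M=5  r_T0=4 ✓
  15) LOAD T0:  M=5  r_T0=5
  16) CAS  T0:  M=6  r_T0=5 ✓
  17) LOAD T0:  M=6  r_T0=6
  18) CAS  T0:  M=7  r_T0=6 ✓
Log disagrees first at step 4.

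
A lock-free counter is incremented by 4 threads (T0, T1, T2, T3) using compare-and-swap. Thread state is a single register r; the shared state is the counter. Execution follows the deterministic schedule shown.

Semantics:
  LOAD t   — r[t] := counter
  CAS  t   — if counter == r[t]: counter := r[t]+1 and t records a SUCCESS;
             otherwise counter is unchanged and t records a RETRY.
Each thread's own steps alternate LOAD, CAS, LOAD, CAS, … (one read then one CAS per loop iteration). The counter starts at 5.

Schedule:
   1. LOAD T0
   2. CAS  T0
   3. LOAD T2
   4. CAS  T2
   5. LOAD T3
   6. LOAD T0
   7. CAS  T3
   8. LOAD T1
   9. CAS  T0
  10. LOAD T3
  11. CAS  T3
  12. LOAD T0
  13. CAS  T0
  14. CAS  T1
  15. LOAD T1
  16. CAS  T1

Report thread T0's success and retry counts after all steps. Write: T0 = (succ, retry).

T0 = (2, 1)

#1 T0 reads 5
#2 T0 CAS(5→6) writes; counter now 6
#3 T2 reads 6
#4 T2 CAS(6→7) writes; counter now 7
#5 T3 reads 7
#6 T0 reads 7
#7 T3 CAS(7→8) writes; counter now 8
#8 T1 reads 8
#9 T0 CAS(7→8) fails; counter now 8
#10 T3 reads 8
#11 T3 CAS(8→9) writes; counter now 9
#12 T0 reads 9
#13 T0 CAS(9→10) writes; counter now 10
#14 T1 CAS(8→9) fails; counter now 10
#15 T1 reads 10
#16 T1 CAS(10→11) writes; counter now 11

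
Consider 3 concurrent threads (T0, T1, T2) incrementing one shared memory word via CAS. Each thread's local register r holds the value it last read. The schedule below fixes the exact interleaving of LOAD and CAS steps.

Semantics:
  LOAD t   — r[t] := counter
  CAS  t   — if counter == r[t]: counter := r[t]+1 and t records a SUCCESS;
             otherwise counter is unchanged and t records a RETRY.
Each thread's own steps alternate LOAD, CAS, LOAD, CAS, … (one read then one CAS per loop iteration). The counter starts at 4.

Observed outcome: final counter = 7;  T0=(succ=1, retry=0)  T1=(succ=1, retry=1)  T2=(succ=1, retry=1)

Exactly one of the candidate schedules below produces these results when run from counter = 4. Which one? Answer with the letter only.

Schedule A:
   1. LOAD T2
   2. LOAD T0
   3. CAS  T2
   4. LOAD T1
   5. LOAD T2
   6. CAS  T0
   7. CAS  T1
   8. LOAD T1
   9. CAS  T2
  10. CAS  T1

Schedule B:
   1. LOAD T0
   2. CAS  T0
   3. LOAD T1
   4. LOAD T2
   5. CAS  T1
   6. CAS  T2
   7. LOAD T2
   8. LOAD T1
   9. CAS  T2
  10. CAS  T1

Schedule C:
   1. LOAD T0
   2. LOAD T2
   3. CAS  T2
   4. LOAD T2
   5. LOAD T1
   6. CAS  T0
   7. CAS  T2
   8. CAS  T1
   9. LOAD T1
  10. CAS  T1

B

Tracing schedule B:
step 1: T0 LOAD ⇒ load; ctr=4 reg=4
step 2: T0 CAS ⇒ ok; ctr=5 reg=4
step 3: T1 LOAD ⇒ load; ctr=5 reg=5
step 4: T2 LOAD ⇒ load; ctr=5 reg=5
step 5: T1 CAS ⇒ ok; ctr=6 reg=5
step 6: T2 CAS ⇒ retry; ctr=6 reg=5
step 7: T2 LOAD ⇒ load; ctr=6 reg=6
step 8: T1 LOAD ⇒ load; ctr=6 reg=6
step 9: T2 CAS ⇒ ok; ctr=7 reg=6
step 10: T1 CAS ⇒ retry; ctr=7 reg=6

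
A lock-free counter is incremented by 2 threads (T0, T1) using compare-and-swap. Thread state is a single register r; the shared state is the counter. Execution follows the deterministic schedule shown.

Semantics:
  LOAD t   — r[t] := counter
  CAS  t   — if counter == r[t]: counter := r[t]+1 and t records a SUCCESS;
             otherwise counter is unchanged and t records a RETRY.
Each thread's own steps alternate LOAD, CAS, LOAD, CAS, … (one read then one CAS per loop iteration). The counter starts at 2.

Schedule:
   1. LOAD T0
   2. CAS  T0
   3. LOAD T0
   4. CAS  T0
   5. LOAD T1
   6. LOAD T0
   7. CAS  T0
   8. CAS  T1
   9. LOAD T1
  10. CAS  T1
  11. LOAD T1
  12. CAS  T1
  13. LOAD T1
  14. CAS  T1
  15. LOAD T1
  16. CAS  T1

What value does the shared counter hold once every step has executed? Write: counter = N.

[1] T0.load  rd  (counter 2, T0.r 2)
[2] T0.cas  hit  (counter 3, T0.r 2)
[3] T0.load  rd  (counter 3, T0.r 3)
[4] T0.cas  hit  (counter 4, T0.r 3)
[5] T1.load  rd  (counter 4, T1.r 4)
[6] T0.load  rd  (counter 4, T0.r 4)
[7] T0.cas  hit  (counter 5, T0.r 4)
[8] T1.cas  miss  (counter 5, T1.r 4)
[9] T1.load  rd  (counter 5, T1.r 5)
[10] T1.cas  hit  (counter 6, T1.r 5)
[11] T1.load  rd  (counter 6, T1.r 6)
[12] T1.cas  hit  (counter 7, T1.r 6)
[13] T1.load  rd  (counter 7, T1.r 7)
[14] T1.cas  hit  (counter 8, T1.r 7)
[15] T1.load  rd  (counter 8, T1.r 8)
[16] T1.cas  hit  (counter 9, T1.r 8)

counter = 9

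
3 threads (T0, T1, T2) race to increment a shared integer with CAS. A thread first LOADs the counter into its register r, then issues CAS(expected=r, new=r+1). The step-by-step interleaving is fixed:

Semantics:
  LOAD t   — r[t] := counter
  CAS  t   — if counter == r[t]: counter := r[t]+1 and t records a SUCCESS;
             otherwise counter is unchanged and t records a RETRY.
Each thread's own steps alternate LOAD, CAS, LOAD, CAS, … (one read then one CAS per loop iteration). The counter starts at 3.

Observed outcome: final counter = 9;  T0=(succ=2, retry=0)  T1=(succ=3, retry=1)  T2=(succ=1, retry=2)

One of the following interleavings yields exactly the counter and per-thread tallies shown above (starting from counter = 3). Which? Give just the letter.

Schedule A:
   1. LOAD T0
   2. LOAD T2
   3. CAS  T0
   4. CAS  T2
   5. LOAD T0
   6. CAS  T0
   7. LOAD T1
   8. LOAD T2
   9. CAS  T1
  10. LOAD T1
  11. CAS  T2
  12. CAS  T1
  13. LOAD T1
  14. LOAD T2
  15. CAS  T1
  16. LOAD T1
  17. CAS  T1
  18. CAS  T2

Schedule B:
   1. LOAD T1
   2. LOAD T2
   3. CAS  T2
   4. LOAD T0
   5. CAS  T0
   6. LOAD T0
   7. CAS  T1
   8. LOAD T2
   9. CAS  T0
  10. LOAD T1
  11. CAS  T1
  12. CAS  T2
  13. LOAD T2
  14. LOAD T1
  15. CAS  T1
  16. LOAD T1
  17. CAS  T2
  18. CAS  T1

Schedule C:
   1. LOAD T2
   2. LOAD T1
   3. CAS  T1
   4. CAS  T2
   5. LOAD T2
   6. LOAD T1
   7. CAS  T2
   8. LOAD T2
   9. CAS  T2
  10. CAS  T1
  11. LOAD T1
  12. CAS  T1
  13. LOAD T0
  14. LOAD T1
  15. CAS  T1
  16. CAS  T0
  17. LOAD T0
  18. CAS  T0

B

Simulating candidate B:
[1] T1.load  rd  (counter 3, T1.r 3)
[2] T2.load  rd  (counter 3, T2.r 3)
[3] T2.cas  hit  (counter 4, T2.r 3)
[4] T0.load  rd  (counter 4, T0.r 4)
[5] T0.cas  hit  (counter 5, T0.r 4)
[6] T0.load  rd  (counter 5, T0.r 5)
[7] T1.cas  miss  (counter 5, T1.r 3)
[8] T2.load  rd  (counter 5, T2.r 5)
[9] T0.cas  hit  (counter 6, T0.r 5)
[10] T1.load  rd  (counter 6, T1.r 6)
[11] T1.cas  hit  (counter 7, T1.r 6)
[12] T2.cas  miss  (counter 7, T2.r 5)
[13] T2.load  rd  (counter 7, T2.r 7)
[14] T1.load  rd  (counter 7, T1.r 7)
[15] T1.cas  hit  (counter 8, T1.r 7)
[16] T1.load  rd  (counter 8, T1.r 8)
[17] T2.cas  miss  (counter 8, T2.r 7)
[18] T1.cas  hit  (counter 9, T1.r 8)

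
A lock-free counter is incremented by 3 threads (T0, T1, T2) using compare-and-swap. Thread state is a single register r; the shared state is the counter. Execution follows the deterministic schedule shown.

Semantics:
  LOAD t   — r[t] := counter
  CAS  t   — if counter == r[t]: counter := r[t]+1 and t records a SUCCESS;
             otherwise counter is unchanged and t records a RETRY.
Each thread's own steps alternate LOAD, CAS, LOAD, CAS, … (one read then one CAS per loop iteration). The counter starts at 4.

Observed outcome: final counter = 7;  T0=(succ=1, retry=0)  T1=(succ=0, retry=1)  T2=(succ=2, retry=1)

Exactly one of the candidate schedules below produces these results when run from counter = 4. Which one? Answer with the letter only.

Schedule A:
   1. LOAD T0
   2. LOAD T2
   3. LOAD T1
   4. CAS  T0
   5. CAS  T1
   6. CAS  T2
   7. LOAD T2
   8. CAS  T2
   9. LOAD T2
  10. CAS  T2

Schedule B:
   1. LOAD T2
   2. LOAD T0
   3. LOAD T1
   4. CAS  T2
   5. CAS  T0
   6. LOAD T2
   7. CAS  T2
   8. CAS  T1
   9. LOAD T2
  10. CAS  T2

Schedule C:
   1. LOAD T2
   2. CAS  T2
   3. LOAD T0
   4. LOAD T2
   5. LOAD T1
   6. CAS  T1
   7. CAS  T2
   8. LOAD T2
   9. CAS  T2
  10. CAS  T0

Run A:
   1) LOAD T0:  M=4  r_T0=4
   2) LOAD T2:  M=4  r_T2=4
   3) LOAD T1:  M=4  r_T1=4
   4) CAS  T0:  M=5  r_T0=4 ✓
   5) CAS  T1:  M=5  r_T1=4 ✗
   6) CAS  T2:  M=5  r_T2=4 ✗
   7) LOAD T2:  M=5  r_T2=5
   8) CAS  T2:  M=6  r_T2=5 ✓
   9) LOAD T2:  M=6  r_T2=6
  10) CAS  T2:  M=7  r_T2=6 ✓

A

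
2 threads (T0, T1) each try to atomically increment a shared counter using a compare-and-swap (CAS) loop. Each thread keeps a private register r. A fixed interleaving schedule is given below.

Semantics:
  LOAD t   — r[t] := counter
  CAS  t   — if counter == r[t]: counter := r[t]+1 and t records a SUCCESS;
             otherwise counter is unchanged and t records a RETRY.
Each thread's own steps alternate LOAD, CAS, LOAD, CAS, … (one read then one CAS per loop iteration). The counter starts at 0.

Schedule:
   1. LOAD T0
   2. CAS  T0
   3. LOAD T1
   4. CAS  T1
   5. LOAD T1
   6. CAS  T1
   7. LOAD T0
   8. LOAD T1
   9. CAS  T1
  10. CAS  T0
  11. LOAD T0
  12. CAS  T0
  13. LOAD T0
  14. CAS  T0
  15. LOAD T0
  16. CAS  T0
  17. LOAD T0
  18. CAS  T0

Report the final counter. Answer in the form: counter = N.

step 1: T0 LOAD ⇒ load; ctr=0 reg=0
step 2: T0 CAS ⇒ ok; ctr=1 reg=0
step 3: T1 LOAD ⇒ load; ctr=1 reg=1
step 4: T1 CAS ⇒ ok; ctr=2 reg=1
step 5: T1 LOAD ⇒ load; ctr=2 reg=2
step 6: T1 CAS ⇒ ok; ctr=3 reg=2
step 7: T0 LOAD ⇒ load; ctr=3 reg=3
step 8: T1 LOAD ⇒ load; ctr=3 reg=3
step 9: T1 CAS ⇒ ok; ctr=4 reg=3
step 10: T0 CAS ⇒ retry; ctr=4 reg=3
step 11: T0 LOAD ⇒ load; ctr=4 reg=4
step 12: T0 CAS ⇒ ok; ctr=5 reg=4
step 13: T0 LOAD ⇒ load; ctr=5 reg=5
step 14: T0 CAS ⇒ ok; ctr=6 reg=5
step 15: T0 LOAD ⇒ load; ctr=6 reg=6
step 16: T0 CAS ⇒ ok; ctr=7 reg=6
step 17: T0 LOAD ⇒ load; ctr=7 reg=7
step 18: T0 CAS ⇒ ok; ctr=8 reg=7

counter = 8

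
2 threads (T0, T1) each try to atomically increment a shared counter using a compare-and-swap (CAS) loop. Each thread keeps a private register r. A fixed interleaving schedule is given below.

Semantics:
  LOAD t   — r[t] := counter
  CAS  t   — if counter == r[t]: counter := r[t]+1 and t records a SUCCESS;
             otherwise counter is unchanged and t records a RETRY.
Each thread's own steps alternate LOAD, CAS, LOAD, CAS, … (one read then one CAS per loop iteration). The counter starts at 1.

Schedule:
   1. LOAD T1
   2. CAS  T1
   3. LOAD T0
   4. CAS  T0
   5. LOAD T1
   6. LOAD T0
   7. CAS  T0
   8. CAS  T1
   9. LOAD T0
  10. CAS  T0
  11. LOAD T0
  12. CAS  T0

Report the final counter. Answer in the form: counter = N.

counter = 6

   1) LOAD T1:  M=1  r_T1=1
   2) CAS  T1:  M=2  r_T1=1 ✓
   3) LOAD T0:  M=2  r_T0=2
   4) CAS  T0:  M=3  r_T0=2 ✓
   5) LOAD T1:  M=3  r_T1=3
   6) LOAD T0:  M=3  r_T0=3
   7) CAS  T0:  M=4  r_T0=3 ✓
   8) CAS  T1:  M=4  r_T1=3 ✗
   9) LOAD T0:  M=4  r_T0=4
  10) CAS  T0:  M=5  r_T0=4 ✓
  11) LOAD T0:  M=5  r_T0=5
  12) CAS  T0:  M=6  r_T0=5 ✓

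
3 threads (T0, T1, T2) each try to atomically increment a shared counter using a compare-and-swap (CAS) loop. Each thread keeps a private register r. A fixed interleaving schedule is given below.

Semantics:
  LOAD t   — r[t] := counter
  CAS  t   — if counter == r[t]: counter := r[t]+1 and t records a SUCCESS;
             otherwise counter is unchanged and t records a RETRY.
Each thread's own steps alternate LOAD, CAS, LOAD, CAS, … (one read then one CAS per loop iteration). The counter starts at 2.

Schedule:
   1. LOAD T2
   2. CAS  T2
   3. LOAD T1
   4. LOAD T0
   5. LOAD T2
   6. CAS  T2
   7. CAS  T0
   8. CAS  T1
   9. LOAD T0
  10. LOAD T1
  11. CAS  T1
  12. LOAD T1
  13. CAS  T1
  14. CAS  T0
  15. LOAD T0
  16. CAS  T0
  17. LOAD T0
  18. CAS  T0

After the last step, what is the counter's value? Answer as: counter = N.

[1] T2.load  rd  (counter 2, T2.r 2)
[2] T2.cas  hit  (counter 3, T2.r 2)
[3] T1.load  rd  (counter 3, T1.r 3)
[4] T0.load  rd  (counter 3, T0.r 3)
[5] T2.load  rd  (counter 3, T2.r 3)
[6] T2.cas  hit  (counter 4, T2.r 3)
[7] T0.cas  miss  (counter 4, T0.r 3)
[8] T1.cas  miss  (counter 4, T1.r 3)
[9] T0.load  rd  (counter 4, T0.r 4)
[10] T1.load  rd  (counter 4, T1.r 4)
[11] T1.cas  hit  (counter 5, T1.r 4)
[12] T1.load  rd  (counter 5, T1.r 5)
[13] T1.cas  hit  (counter 6, T1.r 5)
[14] T0.cas  miss  (counter 6, T0.r 4)
[15] T0.load  rd  (counter 6, T0.r 6)
[16] T0.cas  hit  (counter 7, T0.r 6)
[17] T0.load  rd  (counter 7, T0.r 7)
[18] T0.cas  hit  (counter 8, T0.r 7)

counter = 8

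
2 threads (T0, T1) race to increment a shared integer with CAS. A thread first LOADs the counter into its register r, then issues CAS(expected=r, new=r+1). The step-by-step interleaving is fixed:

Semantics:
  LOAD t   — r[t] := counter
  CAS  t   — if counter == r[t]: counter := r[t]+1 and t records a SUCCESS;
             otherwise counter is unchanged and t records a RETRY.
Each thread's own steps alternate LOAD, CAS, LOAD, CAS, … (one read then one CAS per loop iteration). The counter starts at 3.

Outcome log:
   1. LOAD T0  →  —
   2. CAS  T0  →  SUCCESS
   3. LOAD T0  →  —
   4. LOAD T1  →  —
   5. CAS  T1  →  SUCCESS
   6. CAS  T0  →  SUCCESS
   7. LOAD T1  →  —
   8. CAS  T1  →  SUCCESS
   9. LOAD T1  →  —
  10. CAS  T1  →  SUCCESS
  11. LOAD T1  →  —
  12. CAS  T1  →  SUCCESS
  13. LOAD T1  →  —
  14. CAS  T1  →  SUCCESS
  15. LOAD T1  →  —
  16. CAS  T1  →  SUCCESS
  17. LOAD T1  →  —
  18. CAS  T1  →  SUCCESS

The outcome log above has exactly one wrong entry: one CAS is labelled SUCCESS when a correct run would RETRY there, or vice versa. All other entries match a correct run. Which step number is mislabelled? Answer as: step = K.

Correct run:
#1 T0 reads 3
#2 T0 CAS(3→4) writes; counter now 4
#3 T0 reads 4
#4 T1 reads 4
#5 T1 CAS(4→5) writes; counter now 5
#6 T0 CAS(4→5) fails; counter now 5
#7 T1 reads 5
#8 T1 CAS(5→6) writes; counter now 6
#9 T1 reads 6
#10 T1 CAS(6→7) writes; counter now 7
#11 T1 reads 7
#12 T1 CAS(7→8) writes; counter now 8
#13 T1 reads 8
#14 T1 CAS(8→9) writes; counter now 9
#15 T1 reads 9
#16 T1 CAS(9→10) writes; counter now 10
#17 T1 reads 10
#18 T1 CAS(10→11) writes; counter now 11
Flip is step 6.

step = 6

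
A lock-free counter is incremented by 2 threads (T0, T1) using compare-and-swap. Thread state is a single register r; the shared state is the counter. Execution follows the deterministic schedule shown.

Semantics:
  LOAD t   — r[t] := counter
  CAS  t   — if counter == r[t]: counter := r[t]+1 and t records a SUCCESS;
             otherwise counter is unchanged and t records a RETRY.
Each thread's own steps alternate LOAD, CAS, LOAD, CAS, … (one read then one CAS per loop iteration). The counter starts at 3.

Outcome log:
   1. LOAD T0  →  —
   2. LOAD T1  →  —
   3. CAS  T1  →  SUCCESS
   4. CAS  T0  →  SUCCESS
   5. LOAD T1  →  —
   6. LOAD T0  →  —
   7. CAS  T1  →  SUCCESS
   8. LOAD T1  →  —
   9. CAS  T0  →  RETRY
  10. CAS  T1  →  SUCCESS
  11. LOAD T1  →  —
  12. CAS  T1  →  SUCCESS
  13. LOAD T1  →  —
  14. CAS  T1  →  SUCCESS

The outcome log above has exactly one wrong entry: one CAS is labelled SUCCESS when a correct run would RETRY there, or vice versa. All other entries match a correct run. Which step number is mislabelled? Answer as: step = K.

step = 4

Re-executing:
[1] T0.load  rd  (counter 3, T0.r 3)
[2] T1.load  rd  (counter 3, T1.r 3)
[3] T1.cas  hit  (counter 4, T1.r 3)
[4] T0.cas  miss  (counter 4, T0.r 3)
[5] T1.load  rd  (counter 4, T1.r 4)
[6] T0.load  rd  (counter 4, T0.r 4)
[7] T1.cas  hit  (counter 5, T1.r 4)
[8] T1.load  rd  (counter 5, T1.r 5)
[9] T0.cas  miss  (counter 5, T0.r 4)
[10] T1.cas  hit  (counter 6, T1.r 5)
[11] T1.load  rd  (counter 6, T1.r 6)
[12] T1.cas  hit  (counter 7, T1.r 6)
[13] T1.load  rd  (counter 7, T1.r 7)
[14] T1.cas  hit  (counter 8, T1.r 7)
Log disagrees first at step 4.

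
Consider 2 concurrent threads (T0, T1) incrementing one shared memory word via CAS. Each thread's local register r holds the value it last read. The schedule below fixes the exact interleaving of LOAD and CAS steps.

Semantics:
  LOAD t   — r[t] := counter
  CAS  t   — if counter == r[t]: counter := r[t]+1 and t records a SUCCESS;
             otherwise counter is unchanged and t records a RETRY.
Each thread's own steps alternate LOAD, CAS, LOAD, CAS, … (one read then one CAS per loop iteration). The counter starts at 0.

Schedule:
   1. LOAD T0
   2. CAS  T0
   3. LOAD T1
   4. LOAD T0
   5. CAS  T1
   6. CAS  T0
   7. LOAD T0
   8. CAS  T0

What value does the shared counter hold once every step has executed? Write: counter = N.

[1] T0.load  rd  (counter 0, T0.r 0)
[2] T0.cas  hit  (counter 1, T0.r 0)
[3] T1.load  rd  (counter 1, T1.r 1)
[4] T0.load  rd  (counter 1, T0.r 1)
[5] T1.cas  hit  (counter 2, T1.r 1)
[6] T0.cas  miss  (counter 2, T0.r 1)
[7] T0.load  rd  (counter 2, T0.r 2)
[8] T0.cas  hit  (counter 3, T0.r 2)

counter = 3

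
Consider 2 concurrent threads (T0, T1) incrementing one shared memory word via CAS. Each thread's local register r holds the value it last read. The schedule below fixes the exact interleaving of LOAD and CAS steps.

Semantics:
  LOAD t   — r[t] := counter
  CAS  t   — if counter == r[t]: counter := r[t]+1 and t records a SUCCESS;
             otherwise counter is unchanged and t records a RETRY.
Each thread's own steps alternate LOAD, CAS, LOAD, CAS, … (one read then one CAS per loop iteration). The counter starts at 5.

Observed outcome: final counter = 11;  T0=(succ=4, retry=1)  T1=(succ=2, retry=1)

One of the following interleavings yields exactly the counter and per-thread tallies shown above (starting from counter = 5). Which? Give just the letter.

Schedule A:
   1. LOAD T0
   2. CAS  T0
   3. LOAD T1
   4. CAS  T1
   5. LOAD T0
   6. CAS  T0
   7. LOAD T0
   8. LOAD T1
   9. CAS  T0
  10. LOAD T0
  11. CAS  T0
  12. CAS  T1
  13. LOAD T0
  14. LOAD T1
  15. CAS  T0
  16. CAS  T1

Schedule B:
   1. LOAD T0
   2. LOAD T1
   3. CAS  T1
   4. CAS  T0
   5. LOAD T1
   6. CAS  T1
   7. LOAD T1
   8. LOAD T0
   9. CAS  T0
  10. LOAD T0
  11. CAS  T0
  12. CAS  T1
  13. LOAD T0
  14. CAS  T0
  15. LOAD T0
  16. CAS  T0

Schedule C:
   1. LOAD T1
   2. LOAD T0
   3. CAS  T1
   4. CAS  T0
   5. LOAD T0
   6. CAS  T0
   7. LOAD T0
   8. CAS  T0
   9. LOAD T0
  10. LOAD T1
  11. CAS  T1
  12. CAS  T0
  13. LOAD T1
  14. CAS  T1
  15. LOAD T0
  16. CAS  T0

Tracing schedule B:
[1] T0.load  rd  (counter 5, T0.r 5)
[2] T1.load  rd  (counter 5, T1.r 5)
[3] T1.cas  hit  (counter 6, T1.r 5)
[4] T0.cas  miss  (counter 6, T0.r 5)
[5] T1.load  rd  (counter 6, T1.r 6)
[6] T1.cas  hit  (counter 7, T1.r 6)
[7] T1.load  rd  (counter 7, T1.r 7)
[8] T0.load  rd  (counter 7, T0.r 7)
[9] T0.cas  hit  (counter 8, T0.r 7)
[10] T0.load  rd  (counter 8, T0.r 8)
[11] T0.cas  hit  (counter 9, T0.r 8)
[12] T1.cas  miss  (counter 9, T1.r 7)
[13] T0.load  rd  (counter 9, T0.r 9)
[14] T0.cas  hit  (counter 10, T0.r 9)
[15] T0.load  rd  (counter 10, T0.r 10)
[16] T0.cas  hit  (counter 11, T0.r 10)

B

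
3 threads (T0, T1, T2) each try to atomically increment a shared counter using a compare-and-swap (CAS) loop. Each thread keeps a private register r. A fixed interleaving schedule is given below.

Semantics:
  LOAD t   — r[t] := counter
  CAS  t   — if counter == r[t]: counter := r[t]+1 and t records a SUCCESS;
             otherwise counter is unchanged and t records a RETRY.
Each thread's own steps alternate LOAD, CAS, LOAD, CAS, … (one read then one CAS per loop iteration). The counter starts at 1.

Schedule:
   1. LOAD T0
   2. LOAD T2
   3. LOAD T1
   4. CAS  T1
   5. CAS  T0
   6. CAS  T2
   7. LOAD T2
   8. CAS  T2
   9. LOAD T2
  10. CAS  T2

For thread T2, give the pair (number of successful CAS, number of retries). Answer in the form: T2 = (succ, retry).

1. LOAD T0 → mem=1 r[T0]=1 [LOAD]
2. LOAD T2 → mem=1 r[T2]=1 [LOAD]
3. LOAD T1 → mem=1 r[T1]=1 [LOAD]
4. CAS T1 → mem=2 r[T1]=1 [OK]
5. CAS T0 → mem=2 r[T0]=1 [RETRY]
6. CAS T2 → mem=2 r[T2]=1 [RETRY]
7. LOAD T2 → mem=2 r[T2]=2 [LOAD]
8. CAS T2 → mem=3 r[T2]=2 [OK]
9. LOAD T2 → mem=3 r[T2]=3 [LOAD]
10. CAS T2 → mem=4 r[T2]=3 [OK]

T2 = (2, 1)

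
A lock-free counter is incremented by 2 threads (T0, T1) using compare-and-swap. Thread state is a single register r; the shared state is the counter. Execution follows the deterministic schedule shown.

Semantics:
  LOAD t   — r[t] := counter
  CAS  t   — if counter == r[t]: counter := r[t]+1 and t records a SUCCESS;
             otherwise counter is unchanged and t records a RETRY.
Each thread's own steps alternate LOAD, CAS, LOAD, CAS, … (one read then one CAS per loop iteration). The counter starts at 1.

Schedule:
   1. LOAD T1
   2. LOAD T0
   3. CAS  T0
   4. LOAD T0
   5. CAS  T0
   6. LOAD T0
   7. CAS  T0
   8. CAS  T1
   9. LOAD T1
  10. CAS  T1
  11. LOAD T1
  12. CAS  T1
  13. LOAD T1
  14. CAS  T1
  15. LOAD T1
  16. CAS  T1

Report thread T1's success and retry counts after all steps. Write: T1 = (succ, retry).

[1] T1.load  rd  (counter 1, T1.r 1)
[2] T0.load  rd  (counter 1, T0.r 1)
[3] T0.cas  hit  (counter 2, T0.r 1)
[4] T0.load  rd  (counter 2, T0.r 2)
[5] T0.cas  hit  (counter 3, T0.r 2)
[6] T0.load  rd  (counter 3, T0.r 3)
[7] T0.cas  hit  (counter 4, T0.r 3)
[8] T1.cas  miss  (counter 4, T1.r 1)
[9] T1.load  rd  (counter 4, T1.r 4)
[10] T1.cas  hit  (counter 5, T1.r 4)
[11] T1.load  rd  (counter 5, T1.r 5)
[12] T1.cas  hit  (counter 6, T1.r 5)
[13] T1.load  rd  (counter 6, T1.r 6)
[14] T1.cas  hit  (counter 7, T1.r 6)
[15] T1.load  rd  (counter 7, T1.r 7)
[16] T1.cas  hit  (counter 8, T1.r 7)

T1 = (4, 1)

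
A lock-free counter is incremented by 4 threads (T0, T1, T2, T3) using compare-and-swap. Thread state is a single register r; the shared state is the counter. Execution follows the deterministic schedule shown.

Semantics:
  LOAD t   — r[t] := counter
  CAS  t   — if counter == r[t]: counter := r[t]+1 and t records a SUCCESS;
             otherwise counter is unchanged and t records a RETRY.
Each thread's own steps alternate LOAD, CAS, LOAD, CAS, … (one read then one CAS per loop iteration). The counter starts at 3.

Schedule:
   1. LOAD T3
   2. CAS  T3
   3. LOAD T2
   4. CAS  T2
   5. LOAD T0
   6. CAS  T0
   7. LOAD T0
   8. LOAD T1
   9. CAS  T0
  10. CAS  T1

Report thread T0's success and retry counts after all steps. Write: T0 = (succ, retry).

T0 = (2, 0)

[1] T3.load  rd  (counter 3, T3.r 3)
[2] T3.cas  hit  (counter 4, T3.r 3)
[3] T2.load  rd  (counter 4, T2.r 4)
[4] T2.cas  hit  (counter 5, T2.r 4)
[5] T0.load  rd  (counter 5, T0.r 5)
[6] T0.cas  hit  (counter 6, T0.r 5)
[7] T0.load  rd  (counter 6, T0.r 6)
[8] T1.load  rd  (counter 6, T1.r 6)
[9] T0.cas  hit  (counter 7, T0.r 6)
[10] T1.cas  miss  (counter 7, T1.r 6)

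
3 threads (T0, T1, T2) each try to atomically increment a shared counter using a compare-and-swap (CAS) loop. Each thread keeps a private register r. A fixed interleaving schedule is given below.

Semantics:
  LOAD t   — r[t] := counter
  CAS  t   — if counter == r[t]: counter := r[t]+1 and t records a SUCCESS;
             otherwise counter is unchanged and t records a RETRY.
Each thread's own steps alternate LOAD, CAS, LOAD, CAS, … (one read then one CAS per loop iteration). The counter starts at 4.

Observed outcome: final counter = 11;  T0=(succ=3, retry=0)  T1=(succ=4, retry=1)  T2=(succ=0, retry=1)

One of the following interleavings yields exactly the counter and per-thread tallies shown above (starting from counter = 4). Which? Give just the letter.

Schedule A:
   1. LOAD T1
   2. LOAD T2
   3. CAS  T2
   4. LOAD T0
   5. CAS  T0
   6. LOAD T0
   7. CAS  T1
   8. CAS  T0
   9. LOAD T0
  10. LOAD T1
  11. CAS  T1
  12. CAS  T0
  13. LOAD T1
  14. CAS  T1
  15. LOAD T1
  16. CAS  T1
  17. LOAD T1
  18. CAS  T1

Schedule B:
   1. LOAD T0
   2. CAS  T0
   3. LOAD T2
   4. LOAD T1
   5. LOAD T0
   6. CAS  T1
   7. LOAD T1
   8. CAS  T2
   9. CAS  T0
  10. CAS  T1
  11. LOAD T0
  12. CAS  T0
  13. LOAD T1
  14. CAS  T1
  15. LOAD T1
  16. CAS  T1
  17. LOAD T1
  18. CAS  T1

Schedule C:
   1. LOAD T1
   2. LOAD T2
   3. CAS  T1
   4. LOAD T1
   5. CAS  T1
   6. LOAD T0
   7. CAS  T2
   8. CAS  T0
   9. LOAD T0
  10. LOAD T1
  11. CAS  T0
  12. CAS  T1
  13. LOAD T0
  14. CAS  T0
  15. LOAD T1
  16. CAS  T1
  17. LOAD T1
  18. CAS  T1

C

Run C:
step 1: T1 LOAD ⇒ load; ctr=4 reg=4
step 2: T2 LOAD ⇒ load; ctr=4 reg=4
step 3: T1 CAS ⇒ ok; ctr=5 reg=4
step 4: T1 LOAD ⇒ load; ctr=5 reg=5
step 5: T1 CAS ⇒ ok; ctr=6 reg=5
step 6: T0 LOAD ⇒ load; ctr=6 reg=6
step 7: T2 CAS ⇒ retry; ctr=6 reg=4
step 8: T0 CAS ⇒ ok; ctr=7 reg=6
step 9: T0 LOAD ⇒ load; ctr=7 reg=7
step 10: T1 LOAD ⇒ load; ctr=7 reg=7
step 11: T0 CAS ⇒ ok; ctr=8 reg=7
step 12: T1 CAS ⇒ retry; ctr=8 reg=7
step 13: T0 LOAD ⇒ load; ctr=8 reg=8
step 14: T0 CAS ⇒ ok; ctr=9 reg=8
step 15: T1 LOAD ⇒ load; ctr=9 reg=9
step 16: T1 CAS ⇒ ok; ctr=10 reg=9
step 17: T1 LOAD ⇒ load; ctr=10 reg=10
step 18: T1 CAS ⇒ ok; ctr=11 reg=10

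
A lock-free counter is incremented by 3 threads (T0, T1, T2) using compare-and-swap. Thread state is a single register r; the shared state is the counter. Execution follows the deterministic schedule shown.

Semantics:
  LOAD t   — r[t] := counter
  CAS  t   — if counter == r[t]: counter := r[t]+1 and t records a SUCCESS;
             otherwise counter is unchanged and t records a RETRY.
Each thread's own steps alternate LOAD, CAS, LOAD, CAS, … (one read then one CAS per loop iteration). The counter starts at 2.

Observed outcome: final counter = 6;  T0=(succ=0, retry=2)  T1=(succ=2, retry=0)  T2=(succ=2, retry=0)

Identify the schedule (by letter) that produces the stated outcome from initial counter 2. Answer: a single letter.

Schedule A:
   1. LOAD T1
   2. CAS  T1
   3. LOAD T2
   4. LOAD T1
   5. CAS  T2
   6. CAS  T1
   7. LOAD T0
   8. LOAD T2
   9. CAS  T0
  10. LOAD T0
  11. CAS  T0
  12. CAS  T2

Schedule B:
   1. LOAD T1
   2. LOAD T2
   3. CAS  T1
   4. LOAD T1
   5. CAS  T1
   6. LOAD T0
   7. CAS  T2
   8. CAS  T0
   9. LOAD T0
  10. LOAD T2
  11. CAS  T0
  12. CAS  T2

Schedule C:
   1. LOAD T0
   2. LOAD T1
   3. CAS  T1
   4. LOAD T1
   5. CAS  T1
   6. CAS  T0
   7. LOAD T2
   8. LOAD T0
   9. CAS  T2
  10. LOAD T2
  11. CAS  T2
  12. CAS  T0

C

Run C:
[1] T0.load  rd  (counter 2, T0.r 2)
[2] T1.load  rd  (counter 2, T1.r 2)
[3] T1.cas  hit  (counter 3, T1.r 2)
[4] T1.load  rd  (counter 3, T1.r 3)
[5] T1.cas  hit  (counter 4, T1.r 3)
[6] T0.cas  miss  (counter 4, T0.r 2)
[7] T2.load  rd  (counter 4, T2.r 4)
[8] T0.load  rd  (counter 4, T0.r 4)
[9] T2.cas  hit  (counter 5, T2.r 4)
[10] T2.load  rd  (counter 5, T2.r 5)
[11] T2.cas  hit  (counter 6, T2.r 5)
[12] T0.cas  miss  (counter 6, T0.r 4)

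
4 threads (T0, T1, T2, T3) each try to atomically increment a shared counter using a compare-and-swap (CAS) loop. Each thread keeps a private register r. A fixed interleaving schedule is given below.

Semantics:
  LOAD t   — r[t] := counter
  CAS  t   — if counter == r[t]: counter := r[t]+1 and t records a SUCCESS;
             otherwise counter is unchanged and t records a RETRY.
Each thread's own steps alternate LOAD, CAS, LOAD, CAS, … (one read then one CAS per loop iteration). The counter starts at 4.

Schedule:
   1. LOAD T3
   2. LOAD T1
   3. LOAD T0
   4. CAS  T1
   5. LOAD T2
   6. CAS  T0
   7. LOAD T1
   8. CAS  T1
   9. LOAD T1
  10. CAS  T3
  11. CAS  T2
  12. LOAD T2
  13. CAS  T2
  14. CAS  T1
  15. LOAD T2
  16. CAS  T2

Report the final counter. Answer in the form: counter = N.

T3 LOAD — after: cnt=4, r=4 — load
T1 LOAD — after: cnt=4, r=4 — load
T0 LOAD — after: cnt=4, r=4 — load
T1 CAS — after: cnt=5, r=4 — ok
T2 LOAD — after: cnt=5, r=5 — load
T0 CAS — after: cnt=5, r=4 — retry
T1 LOAD — after: cnt=5, r=5 — load
T1 CAS — after: cnt=6, r=5 — ok
T1 LOAD — after: cnt=6, r=6 — load
T3 CAS — after: cnt=6, r=4 — retry
T2 CAS — after: cnt=6, r=5 — retry
T2 LOAD — after: cnt=6, r=6 — load
T2 CAS — after: cnt=7, r=6 — ok
T1 CAS — after: cnt=7, r=6 — retry
T2 LOAD — after: cnt=7, r=7 — load
T2 CAS — after: cnt=8, r=7 — ok

counter = 8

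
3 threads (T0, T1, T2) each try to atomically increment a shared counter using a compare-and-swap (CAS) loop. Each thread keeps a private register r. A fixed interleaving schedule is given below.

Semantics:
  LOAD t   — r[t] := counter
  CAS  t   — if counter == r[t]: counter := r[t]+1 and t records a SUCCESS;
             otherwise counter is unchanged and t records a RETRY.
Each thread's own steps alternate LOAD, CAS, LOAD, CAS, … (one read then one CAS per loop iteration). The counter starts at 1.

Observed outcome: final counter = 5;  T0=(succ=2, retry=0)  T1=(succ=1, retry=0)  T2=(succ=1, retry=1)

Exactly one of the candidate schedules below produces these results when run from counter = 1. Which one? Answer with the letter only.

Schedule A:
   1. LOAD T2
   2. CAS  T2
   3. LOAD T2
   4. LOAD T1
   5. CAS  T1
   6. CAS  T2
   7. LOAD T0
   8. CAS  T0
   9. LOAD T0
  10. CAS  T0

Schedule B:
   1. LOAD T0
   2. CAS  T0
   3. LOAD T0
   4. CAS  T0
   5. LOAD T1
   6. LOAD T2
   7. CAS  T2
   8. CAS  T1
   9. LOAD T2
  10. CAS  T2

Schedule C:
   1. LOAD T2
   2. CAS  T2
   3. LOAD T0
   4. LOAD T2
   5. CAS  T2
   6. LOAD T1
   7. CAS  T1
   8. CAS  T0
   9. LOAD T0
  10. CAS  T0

Simulating candidate A:
[1] T2.load  rd  (counter 1, T2.r 1)
[2] T2.cas  hit  (counter 2, T2.r 1)
[3] T2.load  rd  (counter 2, T2.r 2)
[4] T1.load  rd  (counter 2, T1.r 2)
[5] T1.cas  hit  (counter 3, T1.r 2)
[6] T2.cas  miss  (counter 3, T2.r 2)
[7] T0.load  rd  (counter 3, T0.r 3)
[8] T0.cas  hit  (counter 4, T0.r 3)
[9] T0.load  rd  (counter 4, T0.r 4)
[10] T0.cas  hit  (counter 5, T0.r 4)

A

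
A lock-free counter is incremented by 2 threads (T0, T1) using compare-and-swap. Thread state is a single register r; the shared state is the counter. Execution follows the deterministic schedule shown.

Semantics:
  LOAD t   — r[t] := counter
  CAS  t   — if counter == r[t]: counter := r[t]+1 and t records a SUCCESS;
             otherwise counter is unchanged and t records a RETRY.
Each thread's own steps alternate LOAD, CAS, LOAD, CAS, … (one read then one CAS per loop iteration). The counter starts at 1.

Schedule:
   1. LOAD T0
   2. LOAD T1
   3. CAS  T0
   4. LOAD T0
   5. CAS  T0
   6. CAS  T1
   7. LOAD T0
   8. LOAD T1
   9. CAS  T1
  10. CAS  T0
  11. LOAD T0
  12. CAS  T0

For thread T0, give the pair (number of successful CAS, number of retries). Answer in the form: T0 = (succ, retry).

T0 = (3, 1)

[1] T0.load  rd  (counter 1, T0.r 1)
[2] T1.load  rd  (counter 1, T1.r 1)
[3] T0.cas  hit  (counter 2, T0.r 1)
[4] T0.load  rd  (counter 2, T0.r 2)
[5] T0.cas  hit  (counter 3, T0.r 2)
[6] T1.cas  miss  (counter 3, T1.r 1)
[7] T0.load  rd  (counter 3, T0.r 3)
[8] T1.load  rd  (counter 3, T1.r 3)
[9] T1.cas  hit  (counter 4, T1.r 3)
[10] T0.cas  miss  (counter 4, T0.r 3)
[11] T0.load  rd  (counter 4, T0.r 4)
[12] T0.cas  hit  (counter 5, T0.r 4)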